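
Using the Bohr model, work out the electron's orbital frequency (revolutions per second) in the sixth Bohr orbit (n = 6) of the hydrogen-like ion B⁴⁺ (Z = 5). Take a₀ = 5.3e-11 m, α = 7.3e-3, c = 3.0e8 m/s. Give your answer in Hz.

r = n²a₀/Z = 3.8e-10 m, v = Zαc/n = 1.8e6 m/s
f = v/(2πr) = 7.6e14 Hz

7.6e14 Hz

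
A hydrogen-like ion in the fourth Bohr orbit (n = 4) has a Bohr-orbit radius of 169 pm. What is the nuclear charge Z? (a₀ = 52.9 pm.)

5

r_n = n²a₀/Z ⇒ Z = n²a₀/r = 4² × 52.9 / 169 ≈ 5.01
Z = 5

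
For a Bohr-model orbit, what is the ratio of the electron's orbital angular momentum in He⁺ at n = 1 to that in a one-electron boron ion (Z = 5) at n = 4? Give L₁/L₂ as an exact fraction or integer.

L = nℏ is independent of Z.
L₁/L₂ = n₁/n₂ = 1/4 = 1/4

1/4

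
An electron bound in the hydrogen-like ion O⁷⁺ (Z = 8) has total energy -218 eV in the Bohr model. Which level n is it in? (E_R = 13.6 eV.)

E_n = −E_R Z²/n² ⇒ n² = E_R Z²/(−E_n) = 13.6 × 8² / 218 ≈ 3.99
n = 2

2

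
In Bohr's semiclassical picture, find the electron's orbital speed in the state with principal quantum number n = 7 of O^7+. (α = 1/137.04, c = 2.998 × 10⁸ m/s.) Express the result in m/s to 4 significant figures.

v_n = Zαc/n = 8 × 0.007297 × 2.998 × 10⁸ / 7
    = 2.500 × 10⁶ m/s

2.500 × 10⁶ m/s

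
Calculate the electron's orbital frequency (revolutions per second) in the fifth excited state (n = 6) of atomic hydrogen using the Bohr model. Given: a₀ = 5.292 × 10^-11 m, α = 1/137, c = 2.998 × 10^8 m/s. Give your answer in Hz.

3.047 × 10^13 Hz

r = n²a₀/Z = 1.905 × 10^-9 m, v = Zαc/n = 3.647 × 10^5 m/s
f = v/(2πr) = 3.047 × 10^13 Hz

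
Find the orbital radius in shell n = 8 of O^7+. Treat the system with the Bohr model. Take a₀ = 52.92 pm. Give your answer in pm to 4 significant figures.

423.4 pm

r_n = n²a₀/Z = 8² × 52.92 / 8
    = 64 × 52.92 / 8 = 423.4 pm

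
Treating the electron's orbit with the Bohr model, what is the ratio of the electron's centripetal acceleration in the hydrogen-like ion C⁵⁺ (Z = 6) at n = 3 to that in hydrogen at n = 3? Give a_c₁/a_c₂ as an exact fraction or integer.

a_c ∝ Z^3 · n^-4
a_c₁/a_c₂ = (6/1)^3 · (3/3)^-4 = 216

216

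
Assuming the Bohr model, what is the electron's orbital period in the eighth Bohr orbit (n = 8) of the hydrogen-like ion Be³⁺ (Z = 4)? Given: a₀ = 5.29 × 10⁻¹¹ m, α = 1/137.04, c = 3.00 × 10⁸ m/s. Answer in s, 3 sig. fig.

r = n²a₀/Z = 8²·5.29 × 10⁻¹¹/4 = 8.46 × 10⁻¹⁰ m
v = Zαc/n = 4·0.00730·3.00 × 10⁸/8 = 1.09 × 10⁶ m/s
T = 2πr/v = 4.86 × 10⁻¹⁵ s

4.86 × 10⁻¹⁵ s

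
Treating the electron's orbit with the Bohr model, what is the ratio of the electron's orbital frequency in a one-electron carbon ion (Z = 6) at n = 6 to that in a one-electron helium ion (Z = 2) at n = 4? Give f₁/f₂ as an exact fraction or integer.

f ∝ Z^2 · n^-3
f₁/f₂ = (6/2)^2 · (6/4)^-3 = 8/3

8/3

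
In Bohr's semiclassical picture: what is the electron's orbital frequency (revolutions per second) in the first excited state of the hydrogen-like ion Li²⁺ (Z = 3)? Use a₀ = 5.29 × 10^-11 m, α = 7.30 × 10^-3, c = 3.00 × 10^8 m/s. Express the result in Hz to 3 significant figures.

7.41 × 10^15 Hz

r = n²a₀/Z = 7.05 × 10^-11 m, v = Zαc/n = 3.29 × 10^6 m/s
f = v/(2πr) = 7.41 × 10^15 Hz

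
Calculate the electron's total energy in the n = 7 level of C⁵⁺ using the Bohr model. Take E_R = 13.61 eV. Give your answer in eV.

E_n = −E_R·Z²/n² = −13.61 × 6²/7² = -9.999 eV

-9.999 eV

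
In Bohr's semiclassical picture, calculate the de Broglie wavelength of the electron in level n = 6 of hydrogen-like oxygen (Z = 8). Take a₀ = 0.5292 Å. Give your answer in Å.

The Bohr quantisation condition is nλ = 2πr_n.
r_n = n²a₀/Z = 2.381 Å
λ = 2πr_n/n = 2π·2.381/6 = 2.494 Å

2.494 Å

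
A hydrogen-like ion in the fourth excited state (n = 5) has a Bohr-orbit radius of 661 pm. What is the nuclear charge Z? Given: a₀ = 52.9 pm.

r_n = n²a₀/Z ⇒ Z = n²a₀/r = 5² × 52.9 / 661 ≈ 2.00
Z = 2

2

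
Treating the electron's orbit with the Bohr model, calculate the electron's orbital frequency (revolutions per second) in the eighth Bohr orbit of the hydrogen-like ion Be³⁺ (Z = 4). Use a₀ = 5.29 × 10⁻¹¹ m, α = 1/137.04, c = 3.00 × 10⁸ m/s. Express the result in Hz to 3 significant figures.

r = n²a₀/Z = 8.46 × 10⁻¹⁰ m, v = Zαc/n = 1.09 × 10⁶ m/s
f = v/(2πr) = 2.06 × 10¹⁴ Hz

2.06 × 10¹⁴ Hz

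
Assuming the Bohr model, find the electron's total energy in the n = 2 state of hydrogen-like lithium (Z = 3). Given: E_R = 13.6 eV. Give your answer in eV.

E_n = −E_R·Z²/n² = −13.6 × 3²/2² = -30.6 eV

-30.6 eV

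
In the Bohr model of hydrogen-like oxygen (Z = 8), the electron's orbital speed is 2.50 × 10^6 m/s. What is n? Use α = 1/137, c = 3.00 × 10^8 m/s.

7

v_n = Zαc/n ⇒ n = Zαc/v = 8 × 0.00730 × 3.00 × 10^8 / 2.50 × 10^6 ≈ 7.01
n = 7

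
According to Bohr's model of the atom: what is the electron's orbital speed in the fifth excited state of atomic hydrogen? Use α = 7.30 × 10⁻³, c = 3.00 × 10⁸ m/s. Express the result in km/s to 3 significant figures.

365 km/s

v_n = Zαc/n = 1 × 0.00730 × 3.00 × 10⁸ / 6
    = 365 km/s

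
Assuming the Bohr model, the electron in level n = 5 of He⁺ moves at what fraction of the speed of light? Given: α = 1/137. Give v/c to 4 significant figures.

v_n = Zαc/n, so v/c = Zα/n = 2 × 0.007299 / 5 = 0.002920

0.002920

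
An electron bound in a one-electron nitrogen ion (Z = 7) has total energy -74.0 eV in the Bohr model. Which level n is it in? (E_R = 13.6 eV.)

E_n = −E_R Z²/n² ⇒ n² = E_R Z²/(−E_n) = 13.6 × 7² / 74.0 ≈ 9.01
n = 3

3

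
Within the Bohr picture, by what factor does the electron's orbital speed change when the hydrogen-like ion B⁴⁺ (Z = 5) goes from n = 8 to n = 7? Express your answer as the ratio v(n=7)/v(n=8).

v ∝ Z^1 · n^-1; with Z fixed, v ∝ n^-1.
v(n=7)/v(n=8) = (7/8)^-1 = 8/7

8/7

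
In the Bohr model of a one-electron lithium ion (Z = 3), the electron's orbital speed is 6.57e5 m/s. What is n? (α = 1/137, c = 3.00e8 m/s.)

10

v_n = Zαc/n ⇒ n = Zαc/v = 3 × 0.00730 × 3.00e8 / 6.57e5 ≈ 10.00
n = 10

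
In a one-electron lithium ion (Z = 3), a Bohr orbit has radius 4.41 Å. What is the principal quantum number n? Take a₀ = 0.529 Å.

5

r_n = n²a₀/Z ⇒ n² = rZ/a₀ = 4.41 × 3 / 0.529 ≈ 25.01
n = 5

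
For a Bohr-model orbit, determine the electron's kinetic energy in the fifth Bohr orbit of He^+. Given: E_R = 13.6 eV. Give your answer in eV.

For a Coulomb orbit the virial theorem gives K = −E_n.
E_n = −E_R·Z²/n², so K = E_R·Z²/n² = 13.6 × 2²/5² = 2.18 eV

2.18 eV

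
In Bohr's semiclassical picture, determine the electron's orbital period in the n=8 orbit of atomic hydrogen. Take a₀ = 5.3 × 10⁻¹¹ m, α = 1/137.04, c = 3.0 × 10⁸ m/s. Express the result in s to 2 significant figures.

7.8 × 10⁻¹⁴ s

r = n²a₀/Z = 8²·5.3 × 10⁻¹¹/1 = 3.4 × 10⁻⁹ m
v = Zαc/n = 1·0.0073·3.0 × 10⁸/8 = 2.7 × 10⁵ m/s
T = 2πr/v = 7.8 × 10⁻¹⁴ s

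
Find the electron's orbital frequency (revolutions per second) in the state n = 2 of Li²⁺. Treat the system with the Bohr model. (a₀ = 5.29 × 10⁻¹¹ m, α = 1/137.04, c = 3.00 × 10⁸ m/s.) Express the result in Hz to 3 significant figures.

r = n²a₀/Z = 7.05 × 10⁻¹¹ m, v = Zαc/n = 3.28 × 10⁶ m/s
f = v/(2πr) = 7.41 × 10¹⁵ Hz

7.41 × 10¹⁵ Hz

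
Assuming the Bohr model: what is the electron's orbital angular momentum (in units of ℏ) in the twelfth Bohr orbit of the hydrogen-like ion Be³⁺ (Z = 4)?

12

L_n = nℏ, so L/ℏ = n = 12.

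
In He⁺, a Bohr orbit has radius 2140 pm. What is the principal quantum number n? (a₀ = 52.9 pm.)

9

r_n = n²a₀/Z ⇒ n² = rZ/a₀ = 2140 × 2 / 52.9 ≈ 80.91
n = 9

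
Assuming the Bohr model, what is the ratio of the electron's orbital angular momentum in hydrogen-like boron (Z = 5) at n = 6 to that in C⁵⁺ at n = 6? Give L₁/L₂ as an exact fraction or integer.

L = nℏ is independent of Z.
L₁/L₂ = n₁/n₂ = 6/6 = 1

1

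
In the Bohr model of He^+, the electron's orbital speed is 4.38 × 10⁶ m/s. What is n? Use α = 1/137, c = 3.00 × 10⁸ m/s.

v_n = Zαc/n ⇒ n = Zαc/v = 2 × 0.00730 × 3.00 × 10⁸ / 4.38 × 10⁶ ≈ 1.00
n = 1

1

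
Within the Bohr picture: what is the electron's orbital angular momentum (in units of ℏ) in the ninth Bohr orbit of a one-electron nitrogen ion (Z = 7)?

L_n = nℏ, so L/ℏ = n = 9.

9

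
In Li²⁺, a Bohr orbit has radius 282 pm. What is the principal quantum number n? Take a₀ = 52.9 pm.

r_n = n²a₀/Z ⇒ n² = rZ/a₀ = 282 × 3 / 52.9 ≈ 15.99
n = 4

4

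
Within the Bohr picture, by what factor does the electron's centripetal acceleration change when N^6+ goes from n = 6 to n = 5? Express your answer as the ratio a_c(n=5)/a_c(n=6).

1296/625

a_c ∝ Z^3 · n^-4; with Z fixed, a_c ∝ n^-4.
a_c(n=5)/a_c(n=6) = (5/6)^-4 = 1296/625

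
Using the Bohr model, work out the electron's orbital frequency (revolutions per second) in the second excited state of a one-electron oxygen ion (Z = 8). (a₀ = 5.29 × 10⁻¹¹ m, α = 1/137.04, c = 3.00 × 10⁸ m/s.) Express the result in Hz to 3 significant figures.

r = n²a₀/Z = 5.95 × 10⁻¹¹ m, v = Zαc/n = 5.84 × 10⁶ m/s
f = v/(2πr) = 1.56 × 10¹⁶ Hz

1.56 × 10¹⁶ Hz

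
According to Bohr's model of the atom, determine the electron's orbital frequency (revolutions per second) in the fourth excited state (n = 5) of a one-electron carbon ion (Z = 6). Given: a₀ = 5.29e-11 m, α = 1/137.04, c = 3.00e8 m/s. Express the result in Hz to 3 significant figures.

1.90e15 Hz

r = n²a₀/Z = 2.20e-10 m, v = Zαc/n = 2.63e6 m/s
f = v/(2πr) = 1.90e15 Hz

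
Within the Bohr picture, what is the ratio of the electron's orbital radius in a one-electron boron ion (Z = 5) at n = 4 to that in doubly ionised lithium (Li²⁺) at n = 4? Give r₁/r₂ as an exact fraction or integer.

3/5

r ∝ Z^-1 · n^2
r₁/r₂ = (5/3)^-1 · (4/4)^2 = 3/5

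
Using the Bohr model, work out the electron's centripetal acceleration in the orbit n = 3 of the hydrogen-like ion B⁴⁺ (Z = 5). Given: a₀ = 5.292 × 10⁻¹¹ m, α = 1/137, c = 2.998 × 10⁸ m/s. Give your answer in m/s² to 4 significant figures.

r = n²a₀/Z = 9.526 × 10⁻¹¹ m, v = Zαc/n = 3.647 × 10⁶ m/s
a = v²/r = (3.647 × 10⁶)² / 9.526 × 10⁻¹¹ = 1.396 × 10²³ m/s²

1.396 × 10²³ m/s²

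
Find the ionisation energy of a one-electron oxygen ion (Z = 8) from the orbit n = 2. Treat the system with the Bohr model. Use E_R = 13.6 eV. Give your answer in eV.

E_n = −E_R·Z²/n² = −13.6 × 8²/2² eV = -218 eV
Ionisation energy = −E_n = 218 eV

218 eV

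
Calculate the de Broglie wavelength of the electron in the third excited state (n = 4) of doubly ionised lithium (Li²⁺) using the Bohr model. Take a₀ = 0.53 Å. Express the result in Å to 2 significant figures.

4.4 Å

The Bohr quantisation condition is nλ = 2πr_n.
r_n = n²a₀/Z = 2.8 Å
λ = 2πr_n/n = 2π·2.8/4 = 4.4 Å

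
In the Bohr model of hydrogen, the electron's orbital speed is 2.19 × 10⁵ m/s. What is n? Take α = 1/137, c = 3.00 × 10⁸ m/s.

10

v_n = Zαc/n ⇒ n = Zαc/v = 1 × 0.00730 × 3.00 × 10⁸ / 2.19 × 10⁵ ≈ 10.00
n = 10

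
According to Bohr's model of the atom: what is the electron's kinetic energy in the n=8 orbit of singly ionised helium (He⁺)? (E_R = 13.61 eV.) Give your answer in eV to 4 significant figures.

0.8506 eV

For a Coulomb orbit the virial theorem gives K = −E_n.
E_n = −E_R·Z²/n², so K = E_R·Z²/n² = 13.61 × 2²/8² = 0.8506 eV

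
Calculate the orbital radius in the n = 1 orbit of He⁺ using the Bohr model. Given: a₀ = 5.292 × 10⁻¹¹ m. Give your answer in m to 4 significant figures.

r_n = n²a₀/Z = 1² × 5.292 × 10⁻¹¹ / 2
    = 1 × 5.292 × 10⁻¹¹ / 2 = 2.646 × 10⁻¹¹ m

2.646 × 10⁻¹¹ m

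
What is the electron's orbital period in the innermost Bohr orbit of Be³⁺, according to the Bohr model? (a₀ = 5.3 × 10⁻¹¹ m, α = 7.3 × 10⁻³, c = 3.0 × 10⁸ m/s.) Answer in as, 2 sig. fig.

r = n²a₀/Z = 1²·5.3 × 10⁻¹¹/4 = 1.3 × 10⁻¹¹ m
v = Zαc/n = 4·0.0073·3.0 × 10⁸/1 = 8.8 × 10⁶ m/s
T = 2πr/v = 9.5 × 10⁻¹⁸ s = 9.5 as

9.5 as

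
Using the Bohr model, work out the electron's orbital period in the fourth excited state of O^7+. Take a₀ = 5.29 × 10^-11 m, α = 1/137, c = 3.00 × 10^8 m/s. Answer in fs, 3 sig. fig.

r = n²a₀/Z = 5²·5.29 × 10^-11/8 = 1.65 × 10^-10 m
v = Zαc/n = 8·0.00730·3.00 × 10^8/5 = 3.50 × 10^6 m/s
T = 2πr/v = 2.96 × 10^-16 s = 0.296 fs

0.296 fs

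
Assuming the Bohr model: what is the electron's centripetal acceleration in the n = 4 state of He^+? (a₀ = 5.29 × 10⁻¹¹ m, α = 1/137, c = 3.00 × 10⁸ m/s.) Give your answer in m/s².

r = n²a₀/Z = 4.23 × 10⁻¹⁰ m, v = Zαc/n = 1.09 × 10⁶ m/s
a = v²/r = (1.09 × 10⁶)² / 4.23 × 10⁻¹⁰ = 2.83 × 10²¹ m/s²

2.83 × 10²¹ m/s²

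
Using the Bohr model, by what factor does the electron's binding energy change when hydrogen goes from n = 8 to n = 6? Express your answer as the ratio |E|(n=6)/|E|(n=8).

|E| ∝ Z^2 · n^-2; with Z fixed, |E| ∝ n^-2.
|E|(n=6)/|E|(n=8) = (6/8)^-2 = 16/9

16/9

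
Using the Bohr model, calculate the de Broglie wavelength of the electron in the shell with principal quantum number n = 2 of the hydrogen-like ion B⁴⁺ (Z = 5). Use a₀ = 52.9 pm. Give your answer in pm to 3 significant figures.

133 pm

The Bohr quantisation condition is nλ = 2πr_n.
r_n = n²a₀/Z = 42.3 pm
λ = 2πr_n/n = 2π·42.3/2 = 133 pm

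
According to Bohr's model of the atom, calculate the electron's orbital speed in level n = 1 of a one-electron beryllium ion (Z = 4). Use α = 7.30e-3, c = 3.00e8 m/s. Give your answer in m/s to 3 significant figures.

v_n = Zαc/n = 4 × 0.00730 × 3.00e8 / 1
    = 8.76e6 m/s

8.76e6 m/s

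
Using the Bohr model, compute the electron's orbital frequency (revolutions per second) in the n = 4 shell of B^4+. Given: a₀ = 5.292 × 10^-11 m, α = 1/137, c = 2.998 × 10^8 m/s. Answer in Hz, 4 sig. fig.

2.571 × 10^15 Hz

r = n²a₀/Z = 1.693 × 10^-10 m, v = Zαc/n = 2.735 × 10^6 m/s
f = v/(2πr) = 2.571 × 10^15 Hz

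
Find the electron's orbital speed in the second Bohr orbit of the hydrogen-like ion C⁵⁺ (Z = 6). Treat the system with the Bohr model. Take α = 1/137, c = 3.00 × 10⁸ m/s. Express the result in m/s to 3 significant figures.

v_n = Zαc/n = 6 × 0.00730 × 3.00 × 10⁸ / 2
    = 6.57 × 10⁶ m/s

6.57 × 10⁶ m/s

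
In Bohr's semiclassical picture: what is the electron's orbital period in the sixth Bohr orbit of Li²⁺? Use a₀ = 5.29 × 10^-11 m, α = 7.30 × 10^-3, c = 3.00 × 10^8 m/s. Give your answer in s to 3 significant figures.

3.64 × 10^-15 s

r = n²a₀/Z = 6²·5.29 × 10^-11/3 = 6.35 × 10^-10 m
v = Zαc/n = 3·0.00730·3.00 × 10^8/6 = 1.09 × 10^6 m/s
T = 2πr/v = 3.64 × 10^-15 s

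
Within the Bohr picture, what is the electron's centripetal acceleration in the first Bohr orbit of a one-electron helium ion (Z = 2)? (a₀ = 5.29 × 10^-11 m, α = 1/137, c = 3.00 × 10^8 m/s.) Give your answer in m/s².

7.25 × 10^23 m/s²

r = n²a₀/Z = 2.65 × 10^-11 m, v = Zαc/n = 4.38 × 10^6 m/s
a = v²/r = (4.38 × 10^6)² / 2.65 × 10^-11 = 7.25 × 10^23 m/s²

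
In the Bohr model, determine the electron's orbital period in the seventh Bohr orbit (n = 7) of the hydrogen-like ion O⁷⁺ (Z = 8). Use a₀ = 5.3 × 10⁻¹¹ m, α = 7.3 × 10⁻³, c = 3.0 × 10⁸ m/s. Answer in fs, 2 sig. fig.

0.81 fs

r = n²a₀/Z = 7²·5.3 × 10⁻¹¹/8 = 3.2 × 10⁻¹⁰ m
v = Zαc/n = 8·0.0073·3.0 × 10⁸/7 = 2.5 × 10⁶ m/s
T = 2πr/v = 8.1 × 10⁻¹⁶ s = 0.81 fs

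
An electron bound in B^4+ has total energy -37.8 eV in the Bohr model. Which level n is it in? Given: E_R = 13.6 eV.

E_n = −E_R Z²/n² ⇒ n² = E_R Z²/(−E_n) = 13.6 × 5² / 37.8 ≈ 8.99
n = 3

3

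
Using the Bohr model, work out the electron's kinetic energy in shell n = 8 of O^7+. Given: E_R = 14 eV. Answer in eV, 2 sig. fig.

14 eV

For a Coulomb orbit the virial theorem gives K = −E_n.
E_n = −E_R·Z²/n², so K = E_R·Z²/n² = 14 × 8²/8² = 14 eV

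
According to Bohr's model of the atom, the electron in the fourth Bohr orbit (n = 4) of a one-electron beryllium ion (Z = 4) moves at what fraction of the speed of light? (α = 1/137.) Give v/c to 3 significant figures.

0.00730

v_n = Zαc/n, so v/c = Zα/n = 4 × 0.00730 / 4 = 0.00730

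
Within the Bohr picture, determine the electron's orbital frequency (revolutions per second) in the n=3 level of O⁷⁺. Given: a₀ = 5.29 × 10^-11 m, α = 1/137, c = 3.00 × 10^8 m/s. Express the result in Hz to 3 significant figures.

1.56 × 10^16 Hz

r = n²a₀/Z = 5.95 × 10^-11 m, v = Zαc/n = 5.84 × 10^6 m/s
f = v/(2πr) = 1.56 × 10^16 Hz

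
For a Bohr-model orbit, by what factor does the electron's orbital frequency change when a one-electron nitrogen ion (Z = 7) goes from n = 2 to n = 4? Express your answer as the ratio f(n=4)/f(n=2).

f ∝ Z^2 · n^-3; with Z fixed, f ∝ n^-3.
f(n=4)/f(n=2) = (4/2)^-3 = 1/8

1/8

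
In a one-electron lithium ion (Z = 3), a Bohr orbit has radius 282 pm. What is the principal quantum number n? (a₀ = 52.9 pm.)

r_n = n²a₀/Z ⇒ n² = rZ/a₀ = 282 × 3 / 52.9 ≈ 15.99
n = 4

4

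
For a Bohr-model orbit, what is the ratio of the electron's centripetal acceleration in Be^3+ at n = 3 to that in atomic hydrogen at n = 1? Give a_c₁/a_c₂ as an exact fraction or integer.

a_c ∝ Z^3 · n^-4
a_c₁/a_c₂ = (4/1)^3 · (3/1)^-4 = 64/81

64/81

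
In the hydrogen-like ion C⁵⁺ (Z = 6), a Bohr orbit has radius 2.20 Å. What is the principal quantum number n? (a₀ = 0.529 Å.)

r_n = n²a₀/Z ⇒ n² = rZ/a₀ = 2.20 × 6 / 0.529 ≈ 24.95
n = 5

5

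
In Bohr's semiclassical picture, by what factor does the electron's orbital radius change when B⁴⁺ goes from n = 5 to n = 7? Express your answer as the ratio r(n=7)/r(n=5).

r ∝ Z^-1 · n^2; with Z fixed, r ∝ n^2.
r(n=7)/r(n=5) = (7/5)^2 = 49/25

49/25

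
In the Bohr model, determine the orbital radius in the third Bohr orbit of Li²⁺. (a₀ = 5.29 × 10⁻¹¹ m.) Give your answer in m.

1.59 × 10⁻¹⁰ m

r_n = n²a₀/Z = 3² × 5.29 × 10⁻¹¹ / 3
    = 9 × 5.29 × 10⁻¹¹ / 3 = 1.59 × 10⁻¹⁰ m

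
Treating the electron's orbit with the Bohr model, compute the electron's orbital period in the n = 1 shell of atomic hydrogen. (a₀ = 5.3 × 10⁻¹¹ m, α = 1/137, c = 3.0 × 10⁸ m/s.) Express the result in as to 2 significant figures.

r = n²a₀/Z = 1²·5.3 × 10⁻¹¹/1 = 5.3 × 10⁻¹¹ m
v = Zαc/n = 1·0.0073·3.0 × 10⁸/1 = 2.2 × 10⁶ m/s
T = 2πr/v = 1.5 × 10⁻¹⁶ s = 150 as

150 as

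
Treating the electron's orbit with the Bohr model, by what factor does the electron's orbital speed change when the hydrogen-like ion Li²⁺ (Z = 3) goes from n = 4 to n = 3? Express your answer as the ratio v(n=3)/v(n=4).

4/3

v ∝ Z^1 · n^-1; with Z fixed, v ∝ n^-1.
v(n=3)/v(n=4) = (3/4)^-1 = 4/3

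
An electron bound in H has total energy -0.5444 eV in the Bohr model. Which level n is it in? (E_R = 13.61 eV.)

E_n = −E_R Z²/n² ⇒ n² = E_R Z²/(−E_n) = 13.61 × 1² / 0.5444 ≈ 25.00
n = 5

5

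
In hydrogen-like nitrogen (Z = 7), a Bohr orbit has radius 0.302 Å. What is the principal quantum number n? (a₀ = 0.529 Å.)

r_n = n²a₀/Z ⇒ n² = rZ/a₀ = 0.302 × 7 / 0.529 ≈ 4.00
n = 2

2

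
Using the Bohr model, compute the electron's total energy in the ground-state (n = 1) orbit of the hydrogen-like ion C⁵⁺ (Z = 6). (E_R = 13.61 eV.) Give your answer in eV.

-490.0 eV

E_n = −E_R·Z²/n² = −13.61 × 6²/1² = -490.0 eV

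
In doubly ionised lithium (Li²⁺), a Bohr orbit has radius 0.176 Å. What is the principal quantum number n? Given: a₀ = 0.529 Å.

1

r_n = n²a₀/Z ⇒ n² = rZ/a₀ = 0.176 × 3 / 0.529 ≈ 1.00
n = 1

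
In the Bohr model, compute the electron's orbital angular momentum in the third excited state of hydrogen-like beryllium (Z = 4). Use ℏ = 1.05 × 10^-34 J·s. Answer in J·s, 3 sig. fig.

4.20 × 10^-34 J·s

L_n = nℏ = 4 × 1.05 × 10^-34 = 4.20 × 10^-34 J·s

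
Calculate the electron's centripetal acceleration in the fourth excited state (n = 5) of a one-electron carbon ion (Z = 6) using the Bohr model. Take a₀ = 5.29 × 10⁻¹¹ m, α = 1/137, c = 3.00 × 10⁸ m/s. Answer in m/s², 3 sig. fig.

3.13 × 10²² m/s²

r = n²a₀/Z = 2.20 × 10⁻¹⁰ m, v = Zαc/n = 2.63 × 10⁶ m/s
a = v²/r = (2.63 × 10⁶)² / 2.20 × 10⁻¹⁰ = 3.13 × 10²² m/s²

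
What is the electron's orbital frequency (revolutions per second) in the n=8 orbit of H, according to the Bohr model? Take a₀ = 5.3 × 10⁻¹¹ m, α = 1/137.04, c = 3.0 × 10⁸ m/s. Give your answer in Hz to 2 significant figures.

r = n²a₀/Z = 3.4 × 10⁻⁹ m, v = Zαc/n = 2.7 × 10⁵ m/s
f = v/(2πr) = 1.3 × 10¹³ Hz

1.3 × 10¹³ Hz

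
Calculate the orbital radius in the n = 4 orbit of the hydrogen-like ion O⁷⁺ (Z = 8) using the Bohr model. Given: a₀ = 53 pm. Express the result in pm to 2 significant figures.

r_n = n²a₀/Z = 4² × 53 / 8
    = 16 × 53 / 8 = 110 pm

110 pm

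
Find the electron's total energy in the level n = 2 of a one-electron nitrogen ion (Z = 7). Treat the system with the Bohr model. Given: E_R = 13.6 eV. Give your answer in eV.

-167 eV

E_n = −E_R·Z²/n² = −13.6 × 7²/2² = -167 eV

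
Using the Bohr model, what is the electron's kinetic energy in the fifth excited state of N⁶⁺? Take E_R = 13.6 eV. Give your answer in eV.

For a Coulomb orbit the virial theorem gives K = −E_n.
E_n = −E_R·Z²/n², so K = E_R·Z²/n² = 13.6 × 7²/6² = 18.5 eV

18.5 eV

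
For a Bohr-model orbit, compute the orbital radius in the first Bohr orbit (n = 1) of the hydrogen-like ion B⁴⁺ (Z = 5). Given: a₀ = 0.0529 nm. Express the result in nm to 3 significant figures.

0.0106 nm

r_n = n²a₀/Z = 1² × 0.0529 / 5
    = 1 × 0.0529 / 5 = 0.0106 nm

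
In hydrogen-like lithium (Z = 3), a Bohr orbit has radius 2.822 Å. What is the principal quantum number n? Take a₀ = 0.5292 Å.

4

r_n = n²a₀/Z ⇒ n² = rZ/a₀ = 2.822 × 3 / 0.5292 ≈ 16.00
n = 4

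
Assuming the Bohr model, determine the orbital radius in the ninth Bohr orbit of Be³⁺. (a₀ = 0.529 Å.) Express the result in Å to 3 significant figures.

10.7 Å

r_n = n²a₀/Z = 9² × 0.529 / 4
    = 81 × 0.529 / 4 = 10.7 Å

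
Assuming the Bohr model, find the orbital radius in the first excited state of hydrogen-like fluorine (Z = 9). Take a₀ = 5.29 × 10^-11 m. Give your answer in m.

r_n = n²a₀/Z = 2² × 5.29 × 10^-11 / 9
    = 4 × 5.29 × 10^-11 / 9 = 2.35 × 10^-11 m

2.35 × 10^-11 m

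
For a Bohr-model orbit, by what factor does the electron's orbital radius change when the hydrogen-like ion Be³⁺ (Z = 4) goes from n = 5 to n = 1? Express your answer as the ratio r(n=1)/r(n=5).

1/25

r ∝ Z^-1 · n^2; with Z fixed, r ∝ n^2.
r(n=1)/r(n=5) = (1/5)^2 = 1/25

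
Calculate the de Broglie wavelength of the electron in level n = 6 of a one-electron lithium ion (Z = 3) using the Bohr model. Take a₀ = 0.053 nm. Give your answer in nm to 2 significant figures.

0.67 nm

The Bohr quantisation condition is nλ = 2πr_n.
r_n = n²a₀/Z = 0.64 nm
λ = 2πr_n/n = 2π·0.64/6 = 0.67 nm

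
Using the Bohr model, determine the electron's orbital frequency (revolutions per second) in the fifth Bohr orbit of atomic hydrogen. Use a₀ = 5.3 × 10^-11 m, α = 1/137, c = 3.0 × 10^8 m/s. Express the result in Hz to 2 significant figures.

r = n²a₀/Z = 1.3 × 10^-9 m, v = Zαc/n = 4.4 × 10^5 m/s
f = v/(2πr) = 5.3 × 10^13 Hz

5.3 × 10^13 Hz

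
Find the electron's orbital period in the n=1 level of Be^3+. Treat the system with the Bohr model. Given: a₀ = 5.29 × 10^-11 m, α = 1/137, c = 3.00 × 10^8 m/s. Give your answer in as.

9.49 as

r = n²a₀/Z = 1²·5.29 × 10^-11/4 = 1.32 × 10^-11 m
v = Zαc/n = 4·0.00730·3.00 × 10^8/1 = 8.76 × 10^6 m/s
T = 2πr/v = 9.49 × 10^-18 s = 9.49 as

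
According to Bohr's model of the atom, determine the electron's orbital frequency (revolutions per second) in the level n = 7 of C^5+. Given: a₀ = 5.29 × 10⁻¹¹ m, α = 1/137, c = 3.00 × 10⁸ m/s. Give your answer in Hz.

6.91 × 10¹⁴ Hz

r = n²a₀/Z = 4.32 × 10⁻¹⁰ m, v = Zαc/n = 1.88 × 10⁶ m/s
f = v/(2πr) = 6.91 × 10¹⁴ Hz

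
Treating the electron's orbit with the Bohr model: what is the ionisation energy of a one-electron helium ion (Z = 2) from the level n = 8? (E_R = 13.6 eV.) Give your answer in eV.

E_n = −E_R·Z²/n² = −13.6 × 2²/8² eV = -0.850 eV
Ionisation energy = −E_n = 0.850 eV

0.850 eV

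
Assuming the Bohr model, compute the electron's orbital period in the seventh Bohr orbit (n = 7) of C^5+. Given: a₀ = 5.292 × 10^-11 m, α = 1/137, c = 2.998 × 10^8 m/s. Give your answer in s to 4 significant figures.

1.448 × 10^-15 s

r = n²a₀/Z = 7²·5.292 × 10^-11/6 = 4.322 × 10^-10 m
v = Zαc/n = 6·0.007299·2.998 × 10^8/7 = 1.876 × 10^6 m/s
T = 2πr/v = 1.448 × 10^-15 s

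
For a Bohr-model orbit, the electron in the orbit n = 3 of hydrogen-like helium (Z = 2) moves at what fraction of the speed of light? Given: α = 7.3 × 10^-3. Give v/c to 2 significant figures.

0.0049

v_n = Zαc/n, so v/c = Zα/n = 2 × 0.0073 / 3 = 0.0049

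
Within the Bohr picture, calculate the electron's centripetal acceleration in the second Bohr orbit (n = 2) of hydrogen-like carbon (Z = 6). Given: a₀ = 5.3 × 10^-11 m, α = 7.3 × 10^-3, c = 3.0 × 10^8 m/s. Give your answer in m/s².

r = n²a₀/Z = 3.5 × 10^-11 m, v = Zαc/n = 6.6 × 10^6 m/s
a = v²/r = (6.6 × 10^6)² / 3.5 × 10^-11 = 1.2 × 10^24 m/s²

1.2 × 10^24 m/s²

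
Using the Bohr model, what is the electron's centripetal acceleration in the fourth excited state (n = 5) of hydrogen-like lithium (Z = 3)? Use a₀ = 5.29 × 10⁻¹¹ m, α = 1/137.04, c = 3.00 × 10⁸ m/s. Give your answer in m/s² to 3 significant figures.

r = n²a₀/Z = 4.41 × 10⁻¹⁰ m, v = Zαc/n = 1.31 × 10⁶ m/s
a = v²/r = (1.31 × 10⁶)² / 4.41 × 10⁻¹⁰ = 3.91 × 10²¹ m/s²

3.91 × 10²¹ m/s²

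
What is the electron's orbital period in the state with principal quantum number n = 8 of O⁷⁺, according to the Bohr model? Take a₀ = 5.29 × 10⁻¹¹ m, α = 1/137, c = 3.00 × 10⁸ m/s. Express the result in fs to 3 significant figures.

r = n²a₀/Z = 8²·5.29 × 10⁻¹¹/8 = 4.23 × 10⁻¹⁰ m
v = Zαc/n = 8·0.00730·3.00 × 10⁸/8 = 2.19 × 10⁶ m/s
T = 2πr/v = 1.21 × 10⁻¹⁵ s = 1.21 fs

1.21 fs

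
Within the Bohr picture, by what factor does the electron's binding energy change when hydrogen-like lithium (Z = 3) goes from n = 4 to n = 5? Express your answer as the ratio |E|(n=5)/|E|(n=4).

|E| ∝ Z^2 · n^-2; with Z fixed, |E| ∝ n^-2.
|E|(n=5)/|E|(n=4) = (5/4)^-2 = 16/25

16/25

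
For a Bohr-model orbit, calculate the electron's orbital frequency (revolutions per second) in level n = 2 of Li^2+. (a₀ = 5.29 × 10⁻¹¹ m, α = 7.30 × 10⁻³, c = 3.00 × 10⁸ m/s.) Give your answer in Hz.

r = n²a₀/Z = 7.05 × 10⁻¹¹ m, v = Zαc/n = 3.29 × 10⁶ m/s
f = v/(2πr) = 7.41 × 10¹⁵ Hz

7.41 × 10¹⁵ Hz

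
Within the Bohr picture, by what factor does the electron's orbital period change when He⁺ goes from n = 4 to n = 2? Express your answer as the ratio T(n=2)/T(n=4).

1/8

T ∝ Z^-2 · n^3; with Z fixed, T ∝ n^3.
T(n=2)/T(n=4) = (2/4)^3 = 1/8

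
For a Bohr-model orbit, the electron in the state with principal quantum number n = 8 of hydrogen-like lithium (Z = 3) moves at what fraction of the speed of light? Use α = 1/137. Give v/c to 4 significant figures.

v_n = Zαc/n, so v/c = Zα/n = 3 × 0.007299 / 8 = 0.002737

0.002737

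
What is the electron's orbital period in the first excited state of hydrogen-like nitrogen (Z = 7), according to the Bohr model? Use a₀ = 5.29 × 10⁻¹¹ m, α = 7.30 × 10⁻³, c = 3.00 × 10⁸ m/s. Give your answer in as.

24.8 as

r = n²a₀/Z = 2²·5.29 × 10⁻¹¹/7 = 3.02 × 10⁻¹¹ m
v = Zαc/n = 7·0.00730·3.00 × 10⁸/2 = 7.67 × 10⁶ m/s
T = 2πr/v = 2.48 × 10⁻¹⁷ s = 24.8 as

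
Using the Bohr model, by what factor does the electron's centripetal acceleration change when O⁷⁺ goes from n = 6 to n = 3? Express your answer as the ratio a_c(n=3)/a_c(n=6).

16

a_c ∝ Z^3 · n^-4; with Z fixed, a_c ∝ n^-4.
a_c(n=3)/a_c(n=6) = (3/6)^-4 = 16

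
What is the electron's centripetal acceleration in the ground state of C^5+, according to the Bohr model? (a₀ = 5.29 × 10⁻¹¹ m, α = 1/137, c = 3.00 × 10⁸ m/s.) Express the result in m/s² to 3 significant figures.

r = n²a₀/Z = 8.82 × 10⁻¹² m, v = Zαc/n = 1.31 × 10⁷ m/s
a = v²/r = (1.31 × 10⁷)² / 8.82 × 10⁻¹² = 1.96 × 10²⁵ m/s²

1.96 × 10²⁵ m/s²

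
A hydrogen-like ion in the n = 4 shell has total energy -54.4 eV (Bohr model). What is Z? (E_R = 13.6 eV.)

E_n = −E_R Z²/n² ⇒ Z² = −E_n n²/E_R = 54.4 × 4² / 13.6 ≈ 64.00
Z = 8

8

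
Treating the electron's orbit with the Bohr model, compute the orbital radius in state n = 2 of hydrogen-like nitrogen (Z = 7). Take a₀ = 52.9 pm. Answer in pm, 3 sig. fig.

30.2 pm

r_n = n²a₀/Z = 2² × 52.9 / 7
    = 4 × 52.9 / 7 = 30.2 pm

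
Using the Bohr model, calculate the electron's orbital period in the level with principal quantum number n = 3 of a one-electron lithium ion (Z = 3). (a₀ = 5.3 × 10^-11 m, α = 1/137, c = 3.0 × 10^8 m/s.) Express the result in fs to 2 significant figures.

0.46 fs

r = n²a₀/Z = 3²·5.3 × 10^-11/3 = 1.6 × 10^-10 m
v = Zαc/n = 3·0.0073·3.0 × 10^8/3 = 2.2 × 10^6 m/s
T = 2πr/v = 4.6 × 10^-16 s = 0.46 fs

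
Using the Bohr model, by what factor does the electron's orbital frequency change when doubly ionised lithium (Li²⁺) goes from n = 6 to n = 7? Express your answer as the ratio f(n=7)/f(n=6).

216/343

f ∝ Z^2 · n^-3; with Z fixed, f ∝ n^-3.
f(n=7)/f(n=6) = (7/6)^-3 = 216/343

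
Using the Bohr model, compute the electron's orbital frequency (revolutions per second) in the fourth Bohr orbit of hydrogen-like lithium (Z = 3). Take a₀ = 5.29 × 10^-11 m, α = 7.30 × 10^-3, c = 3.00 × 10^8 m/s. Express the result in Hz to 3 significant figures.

r = n²a₀/Z = 2.82 × 10^-10 m, v = Zαc/n = 1.64 × 10^6 m/s
f = v/(2πr) = 9.27 × 10^14 Hz

9.27 × 10^14 Hz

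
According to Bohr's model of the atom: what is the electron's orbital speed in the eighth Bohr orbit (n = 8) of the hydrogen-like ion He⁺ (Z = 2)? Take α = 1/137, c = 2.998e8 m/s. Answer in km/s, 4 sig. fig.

v_n = Zαc/n = 2 × 0.007299 × 2.998e8 / 8
    = 547.1 km/s

547.1 km/s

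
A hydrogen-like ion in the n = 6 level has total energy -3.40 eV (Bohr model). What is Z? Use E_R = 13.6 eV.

E_n = −E_R Z²/n² ⇒ Z² = −E_n n²/E_R = 3.40 × 6² / 13.6 ≈ 9.00
Z = 3

3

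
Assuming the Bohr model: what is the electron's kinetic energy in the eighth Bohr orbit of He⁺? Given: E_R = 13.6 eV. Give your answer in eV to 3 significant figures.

0.850 eV

For a Coulomb orbit the virial theorem gives K = −E_n.
E_n = −E_R·Z²/n², so K = E_R·Z²/n² = 13.6 × 2²/8² = 0.850 eV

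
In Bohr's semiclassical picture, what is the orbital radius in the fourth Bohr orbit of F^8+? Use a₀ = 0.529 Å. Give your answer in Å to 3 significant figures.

0.940 Å

r_n = n²a₀/Z = 4² × 0.529 / 9
    = 16 × 0.529 / 9 = 0.940 Å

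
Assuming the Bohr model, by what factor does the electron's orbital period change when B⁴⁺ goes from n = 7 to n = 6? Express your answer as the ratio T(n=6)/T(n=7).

T ∝ Z^-2 · n^3; with Z fixed, T ∝ n^3.
T(n=6)/T(n=7) = (6/7)^3 = 216/343

216/343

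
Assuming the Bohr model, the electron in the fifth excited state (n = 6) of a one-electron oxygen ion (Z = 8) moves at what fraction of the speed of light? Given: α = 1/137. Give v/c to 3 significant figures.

0.00973

v_n = Zαc/n, so v/c = Zα/n = 8 × 0.00730 / 6 = 0.00973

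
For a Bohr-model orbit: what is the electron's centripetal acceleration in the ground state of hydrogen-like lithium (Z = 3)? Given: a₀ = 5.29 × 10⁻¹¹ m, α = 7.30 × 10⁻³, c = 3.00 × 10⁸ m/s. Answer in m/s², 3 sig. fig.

r = n²a₀/Z = 1.76 × 10⁻¹¹ m, v = Zαc/n = 6.57 × 10⁶ m/s
a = v²/r = (6.57 × 10⁶)² / 1.76 × 10⁻¹¹ = 2.45 × 10²⁴ m/s²

2.45 × 10²⁴ m/s²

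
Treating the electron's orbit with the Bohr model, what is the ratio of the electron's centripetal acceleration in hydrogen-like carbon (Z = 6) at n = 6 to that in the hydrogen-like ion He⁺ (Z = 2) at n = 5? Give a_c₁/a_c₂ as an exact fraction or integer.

625/48

a_c ∝ Z^3 · n^-4
a_c₁/a_c₂ = (6/2)^3 · (6/5)^-4 = 625/48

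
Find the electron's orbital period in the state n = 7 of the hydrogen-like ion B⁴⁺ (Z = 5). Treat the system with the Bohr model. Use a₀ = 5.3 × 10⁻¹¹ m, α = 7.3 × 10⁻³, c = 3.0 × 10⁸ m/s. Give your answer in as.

2100 as

r = n²a₀/Z = 7²·5.3 × 10⁻¹¹/5 = 5.2 × 10⁻¹⁰ m
v = Zαc/n = 5·0.0073·3.0 × 10⁸/7 = 1.6 × 10⁶ m/s
T = 2πr/v = 2.1 × 10⁻¹⁵ s = 2100 as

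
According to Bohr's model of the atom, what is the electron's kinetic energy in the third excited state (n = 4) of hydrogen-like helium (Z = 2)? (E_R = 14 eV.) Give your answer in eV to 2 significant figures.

For a Coulomb orbit the virial theorem gives K = −E_n.
E_n = −E_R·Z²/n², so K = E_R·Z²/n² = 14 × 2²/4² = 3.5 eV

3.5 eV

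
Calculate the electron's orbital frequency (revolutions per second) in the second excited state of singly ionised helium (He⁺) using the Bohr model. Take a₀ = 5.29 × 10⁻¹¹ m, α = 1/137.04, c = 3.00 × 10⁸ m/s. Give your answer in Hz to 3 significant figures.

9.76 × 10¹⁴ Hz

r = n²a₀/Z = 2.38 × 10⁻¹⁰ m, v = Zαc/n = 1.46 × 10⁶ m/s
f = v/(2πr) = 9.76 × 10¹⁴ Hz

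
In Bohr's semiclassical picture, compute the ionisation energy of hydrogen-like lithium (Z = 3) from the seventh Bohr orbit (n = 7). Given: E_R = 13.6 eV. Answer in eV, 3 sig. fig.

2.50 eV

E_n = −E_R·Z²/n² = −13.6 × 3²/7² eV = -2.50 eV
Ionisation energy = −E_n = 2.50 eV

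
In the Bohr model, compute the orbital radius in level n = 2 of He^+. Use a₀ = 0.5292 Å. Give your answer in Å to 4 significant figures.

r_n = n²a₀/Z = 2² × 0.5292 / 2
    = 4 × 0.5292 / 2 = 1.058 Å

1.058 Å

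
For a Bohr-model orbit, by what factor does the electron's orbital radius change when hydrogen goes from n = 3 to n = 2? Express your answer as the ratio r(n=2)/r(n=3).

r ∝ Z^-1 · n^2; with Z fixed, r ∝ n^2.
r(n=2)/r(n=3) = (2/3)^2 = 4/9

4/9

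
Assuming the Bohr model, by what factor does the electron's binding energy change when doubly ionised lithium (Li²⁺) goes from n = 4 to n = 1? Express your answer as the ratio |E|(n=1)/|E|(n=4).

16

|E| ∝ Z^2 · n^-2; with Z fixed, |E| ∝ n^-2.
|E|(n=1)/|E|(n=4) = (1/4)^-2 = 16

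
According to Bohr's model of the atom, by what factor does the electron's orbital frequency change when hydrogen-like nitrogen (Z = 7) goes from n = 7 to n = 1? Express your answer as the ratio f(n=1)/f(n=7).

343

f ∝ Z^2 · n^-3; with Z fixed, f ∝ n^-3.
f(n=1)/f(n=7) = (1/7)^-3 = 343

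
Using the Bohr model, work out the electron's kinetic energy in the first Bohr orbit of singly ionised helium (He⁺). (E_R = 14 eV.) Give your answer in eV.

For a Coulomb orbit the virial theorem gives K = −E_n.
E_n = −E_R·Z²/n², so K = E_R·Z²/n² = 14 × 2²/1² = 56 eV

56 eV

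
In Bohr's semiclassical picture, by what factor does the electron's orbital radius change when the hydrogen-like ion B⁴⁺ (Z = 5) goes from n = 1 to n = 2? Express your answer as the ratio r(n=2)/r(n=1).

r ∝ Z^-1 · n^2; with Z fixed, r ∝ n^2.
r(n=2)/r(n=1) = (2/1)^2 = 4

4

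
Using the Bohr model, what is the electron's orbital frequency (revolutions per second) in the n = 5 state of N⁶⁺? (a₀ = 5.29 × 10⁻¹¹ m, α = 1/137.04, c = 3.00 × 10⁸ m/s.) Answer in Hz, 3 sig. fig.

r = n²a₀/Z = 1.89 × 10⁻¹⁰ m, v = Zαc/n = 3.06 × 10⁶ m/s
f = v/(2πr) = 2.58 × 10¹⁵ Hz

2.58 × 10¹⁵ Hz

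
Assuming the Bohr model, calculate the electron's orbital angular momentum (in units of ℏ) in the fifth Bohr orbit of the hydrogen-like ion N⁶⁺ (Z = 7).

5

L_n = nℏ, so L/ℏ = n = 5.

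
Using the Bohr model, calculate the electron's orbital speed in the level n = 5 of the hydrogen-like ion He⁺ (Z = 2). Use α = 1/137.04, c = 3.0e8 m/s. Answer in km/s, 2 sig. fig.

v_n = Zαc/n = 2 × 0.0073 × 3.0e8 / 5
    = 880 km/s

880 km/s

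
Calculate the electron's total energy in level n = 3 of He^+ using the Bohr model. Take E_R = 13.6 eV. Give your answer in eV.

-6.04 eV

E_n = −E_R·Z²/n² = −13.6 × 2²/3² = -6.04 eV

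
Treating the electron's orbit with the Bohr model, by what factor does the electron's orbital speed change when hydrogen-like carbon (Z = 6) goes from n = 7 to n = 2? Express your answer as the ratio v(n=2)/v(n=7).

v ∝ Z^1 · n^-1; with Z fixed, v ∝ n^-1.
v(n=2)/v(n=7) = (2/7)^-1 = 7/2

7/2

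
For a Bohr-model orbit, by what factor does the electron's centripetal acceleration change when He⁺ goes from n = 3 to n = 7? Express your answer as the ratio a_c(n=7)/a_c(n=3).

81/2401

a_c ∝ Z^3 · n^-4; with Z fixed, a_c ∝ n^-4.
a_c(n=7)/a_c(n=3) = (7/3)^-4 = 81/2401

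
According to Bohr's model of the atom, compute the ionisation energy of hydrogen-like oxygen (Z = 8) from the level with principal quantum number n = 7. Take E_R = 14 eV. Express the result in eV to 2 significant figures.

18 eV

E_n = −E_R·Z²/n² = −14 × 8²/7² eV = -18 eV
Ionisation energy = −E_n = 18 eV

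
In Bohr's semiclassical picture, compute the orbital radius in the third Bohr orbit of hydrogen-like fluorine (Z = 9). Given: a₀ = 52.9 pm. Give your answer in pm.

52.9 pm

r_n = n²a₀/Z = 3² × 52.9 / 9
    = 9 × 52.9 / 9 = 52.9 pm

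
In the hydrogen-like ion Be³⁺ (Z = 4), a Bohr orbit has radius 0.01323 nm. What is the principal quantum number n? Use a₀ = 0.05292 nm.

1

r_n = n²a₀/Z ⇒ n² = rZ/a₀ = 0.01323 × 4 / 0.05292 ≈ 1.00
n = 1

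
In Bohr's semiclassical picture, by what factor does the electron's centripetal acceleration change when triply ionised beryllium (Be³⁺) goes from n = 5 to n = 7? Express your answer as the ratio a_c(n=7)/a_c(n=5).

625/2401

a_c ∝ Z^3 · n^-4; with Z fixed, a_c ∝ n^-4.
a_c(n=7)/a_c(n=5) = (7/5)^-4 = 625/2401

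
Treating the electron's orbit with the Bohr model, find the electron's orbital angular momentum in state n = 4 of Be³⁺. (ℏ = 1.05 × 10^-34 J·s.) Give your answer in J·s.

4.20 × 10^-34 J·s

L_n = nℏ = 4 × 1.05 × 10^-34 = 4.20 × 10^-34 J·s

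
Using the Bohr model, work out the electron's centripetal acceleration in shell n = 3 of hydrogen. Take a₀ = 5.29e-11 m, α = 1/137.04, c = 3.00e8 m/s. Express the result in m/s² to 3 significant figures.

1.12e21 m/s²

r = n²a₀/Z = 4.76e-10 m, v = Zαc/n = 7.30e5 m/s
a = v²/r = (7.30e5)² / 4.76e-10 = 1.12e21 m/s²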